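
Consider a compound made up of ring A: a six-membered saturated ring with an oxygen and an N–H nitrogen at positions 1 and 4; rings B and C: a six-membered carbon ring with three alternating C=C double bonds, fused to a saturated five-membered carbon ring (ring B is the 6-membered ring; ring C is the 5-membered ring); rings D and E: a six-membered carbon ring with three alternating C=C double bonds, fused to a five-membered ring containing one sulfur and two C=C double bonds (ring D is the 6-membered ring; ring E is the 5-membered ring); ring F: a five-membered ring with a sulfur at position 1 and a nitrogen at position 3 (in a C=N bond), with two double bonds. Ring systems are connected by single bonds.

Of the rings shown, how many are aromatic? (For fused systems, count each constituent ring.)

Ring A has only sp³ atoms, so it is not fully conjugated — not aromatic (morpholine).
Ring B has a continuous p-orbital overlap around the ring; 3 ring double bonds give 6 π electrons. That satisfies 4n+2 with n=1, so ring B is aromatic (benzene ring).
Ring C has three sp³ carbons, so it is not fully conjugated — not aromatic (cyclopentane ring).
Rings D and E form a fused bicyclic system (with one sulfur) with 9 sp² atoms and 10 π electrons from ring double bonds plus a heteroatom lone pair. 10 = 4(2)+2, so the system is aromatic and both rings count as aromatic (benzothiophene).
Ring F is planar and fully conjugated; 2 ring double bonds (4 π electrons) plus a heteroatom lone pair (2) give 6 π electrons. Since 6 = 4n+2 (n=1), ring F is aromatic (thiazole).
Aromatic: B, D, E, F. Total: 4.

4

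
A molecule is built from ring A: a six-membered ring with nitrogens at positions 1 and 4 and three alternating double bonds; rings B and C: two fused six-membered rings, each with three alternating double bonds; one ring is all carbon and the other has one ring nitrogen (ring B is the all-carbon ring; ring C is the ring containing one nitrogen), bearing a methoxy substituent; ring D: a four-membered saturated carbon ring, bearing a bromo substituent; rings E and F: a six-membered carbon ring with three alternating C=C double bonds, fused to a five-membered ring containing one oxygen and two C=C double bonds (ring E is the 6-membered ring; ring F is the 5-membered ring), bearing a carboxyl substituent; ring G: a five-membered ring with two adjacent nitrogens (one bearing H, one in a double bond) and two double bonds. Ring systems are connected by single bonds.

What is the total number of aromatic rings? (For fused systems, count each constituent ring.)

Ring A has a continuous p-orbital overlap around the ring; 3 ring double bonds give 6 π electrons. Since 6 = 4n+2 (n=1), ring A is aromatic (pyrazine).
Rings B and C form a fused bicyclic system (with one nitrogen) with 10 sp² atoms and 10 π electrons from ring double bonds. 10 = 4(2)+2, so the system is aromatic and both rings count as aromatic (quinoline).
Ring D has only sp³ atoms, so it is not fully conjugated — not aromatic (cyclobutane).
Rings E and F form a fused bicyclic system (with one oxygen) with 9 sp² atoms and 10 π electrons from ring double bonds plus a heteroatom lone pair. 10 = 4(2)+2, so the system is aromatic and both rings count as aromatic (benzofuran).
Ring G is planar and fully conjugated; 2 ring double bonds (4 π electrons) plus a heteroatom lone pair (2) give 6 π electrons. Since 6 = 4n+2 (n=1), ring G is aromatic (pyrazole).
Aromatic: A, B, C, E, F, G. Total: 6.

6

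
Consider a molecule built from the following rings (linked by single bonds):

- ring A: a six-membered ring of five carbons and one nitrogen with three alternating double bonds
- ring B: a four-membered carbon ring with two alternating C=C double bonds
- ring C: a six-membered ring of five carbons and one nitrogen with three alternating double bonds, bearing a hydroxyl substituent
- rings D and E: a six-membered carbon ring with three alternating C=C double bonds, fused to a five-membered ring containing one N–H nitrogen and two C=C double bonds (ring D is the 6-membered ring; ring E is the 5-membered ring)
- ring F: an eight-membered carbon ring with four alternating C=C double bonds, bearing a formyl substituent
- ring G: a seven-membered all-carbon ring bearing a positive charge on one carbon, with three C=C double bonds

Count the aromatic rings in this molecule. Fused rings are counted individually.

5

Ring A is fully conjugated (every ring atom contributes a p orbital); 3 ring double bonds give 6 π electrons. Since 6 = 4n+2 (n=1), ring A is aromatic (pyridine).
Ring B has only sp² ring atoms; a planar conformation would have a fully conjugated π system of 4 electrons. But 4 = 4(1), which is 4n not 4n+2, so ring B is not aromatic (cyclobutadiene) — cyclobutadiene is antiaromatic and distorts to a rectangle.
Ring C is planar and fully conjugated; 3 ring double bonds give 6 π electrons. 6 = 4(1)+2, so ring C is aromatic (pyridine).
Rings D and E form a fused bicyclic system (with one N–H) with 9 sp² atoms and 10 π electrons from ring double bonds plus a heteroatom lone pair. 10 = 4(2)+2, so the system is aromatic and both rings count as aromatic (indole).
Ring F has only sp² ring atoms; a planar conformation would have a fully conjugated π system of 8 electrons. But 8 = 4(2), which is 4n not 4n+2, so ring F is not aromatic (cyclooctatetraene) — cyclooctatetraene distorts into a non-planar tub to avoid antiaromaticity.
Ring G is planar and fully conjugated; 3 ring double bonds (6 π electrons) plus the carbocation's empty p orbital (0, but keeps the ring conjugated) give 6 π electrons. That satisfies 4n+2 with n=1, so ring G is aromatic (tropylium cation).
Aromatic: A, C, D, E, G. Total: 5.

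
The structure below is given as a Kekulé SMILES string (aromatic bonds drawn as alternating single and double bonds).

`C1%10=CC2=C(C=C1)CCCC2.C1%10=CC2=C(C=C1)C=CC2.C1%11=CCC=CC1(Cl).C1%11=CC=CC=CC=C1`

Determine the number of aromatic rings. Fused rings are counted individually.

The SMILES encodes a six-membered carbon ring with three alternating C=C double bonds, fused to a saturated six-membered carbon ring; a six-membered carbon ring with three alternating C=C double bonds, fused to a five-membered carbon ring containing one C=C double bond and one sp³ carbon; a six-membered carbon ring with two isolated C=C double bonds and two sp³ carbons; an eight-membered carbon ring with four alternating C=C double bonds.
The 6-membered ring has a continuous p-orbital overlap around the ring; 3 ring double bonds give 6 π electrons. 6 = 4(1)+2, so it is aromatic (benzene ring).
The second 6-membered ring has four sp³ carbons, so it is not fully conjugated — not aromatic (cyclohexane ring).
The third 6-membered ring has a continuous p-orbital overlap around the ring; 3 ring double bonds give 6 π electrons. That satisfies 4n+2 with n=1, so it is aromatic (benzene ring).
The 5-membered ring has one sp³ carbon, so it is not fully conjugated — not aromatic (cyclopentene ring).
The fourth 6-membered ring has two sp³ carbons, so it is not fully conjugated — not aromatic (1,4-cyclohexadiene).
The 8-membered ring has only sp² ring atoms; a planar conformation would have a fully conjugated π system of 8 electrons. But 8 = 4(2), which is 4n not 4n+2, so it is not aromatic (cyclooctatetraene) — cyclooctatetraene distorts into a non-planar tub to avoid antiaromaticity.
2 of the 6 rings are aromatic. Total: 2.

2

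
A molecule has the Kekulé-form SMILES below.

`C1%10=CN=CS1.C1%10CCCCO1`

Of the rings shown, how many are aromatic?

1

The SMILES encodes a five-membered ring with a sulfur at position 1 and a nitrogen at position 3 (in a C=N bond), with two double bonds; a six-membered saturated ring of five carbons and one oxygen.
The 5-membered ring with one sulfur and one =N– is planar and fully conjugated; 2 ring double bonds (4 π electrons) plus a heteroatom lone pair (2) give 6 π electrons. Since 6 = 4n+2 (n=1), it is aromatic (thiazole).
The 6-membered ring with one oxygen has only sp³ atoms, so it is not fully conjugated — not aromatic (tetrahydropyran).
1 of the 2 rings is aromatic. Total: 1.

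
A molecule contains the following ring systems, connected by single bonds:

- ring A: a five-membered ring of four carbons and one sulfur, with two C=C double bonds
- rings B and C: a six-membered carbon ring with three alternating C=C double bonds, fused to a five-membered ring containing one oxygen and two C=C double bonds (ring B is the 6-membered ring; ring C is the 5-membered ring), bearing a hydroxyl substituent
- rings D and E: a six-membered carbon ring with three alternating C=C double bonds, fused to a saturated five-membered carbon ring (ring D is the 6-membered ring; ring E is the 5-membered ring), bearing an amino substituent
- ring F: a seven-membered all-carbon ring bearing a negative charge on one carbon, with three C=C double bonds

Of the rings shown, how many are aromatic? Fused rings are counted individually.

Ring A is planar and fully conjugated; 2 ring double bonds (4 π electrons) plus a heteroatom lone pair (2) give 6 π electrons. That satisfies 4n+2 with n=1, so ring A is aromatic (thiophene).
Rings B and C form a fused bicyclic system (with one oxygen) with 9 sp² atoms and 10 π electrons from ring double bonds plus a heteroatom lone pair. 10 = 4(2)+2, so the system is aromatic and both rings count as aromatic (benzofuran).
Ring D is planar and fully conjugated; 3 ring double bonds give 6 π electrons. That satisfies 4n+2 with n=1, so ring D is aromatic (benzene ring).
Ring E has three sp³ carbons, so it is not fully conjugated — not aromatic (cyclopentane ring).
Ring F has only sp² ring atoms; a planar conformation would have a fully conjugated π system of 8 electrons. But 8 = 4(2), which is 4n not 4n+2, so ring F is not aromatic (cycloheptatrienyl anion).
Aromatic: A, B, C, D. Total: 4.

4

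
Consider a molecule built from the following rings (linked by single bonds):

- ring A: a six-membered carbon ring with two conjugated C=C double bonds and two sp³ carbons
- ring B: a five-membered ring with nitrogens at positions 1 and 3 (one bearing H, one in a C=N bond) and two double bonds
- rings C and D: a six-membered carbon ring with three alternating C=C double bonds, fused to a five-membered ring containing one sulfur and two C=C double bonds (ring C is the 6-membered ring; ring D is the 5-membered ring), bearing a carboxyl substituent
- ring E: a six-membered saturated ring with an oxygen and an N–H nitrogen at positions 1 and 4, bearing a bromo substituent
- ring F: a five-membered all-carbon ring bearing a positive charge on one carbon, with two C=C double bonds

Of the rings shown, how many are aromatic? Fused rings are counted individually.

Ring A has two sp³ carbons, so it is not fully conjugated — not aromatic (1,3-cyclohexadiene).
Ring B is planar and fully conjugated; 2 ring double bonds (4 π electrons) plus a heteroatom lone pair (2) give 6 π electrons. That satisfies 4n+2 with n=1, so ring B is aromatic (imidazole).
Rings C and D form a fused bicyclic system (with one sulfur) with 9 sp² atoms and 10 π electrons from ring double bonds plus a heteroatom lone pair. 10 = 4(2)+2, so the system is aromatic and both rings count as aromatic (benzothiophene).
Ring E has only sp³ atoms, so it is not fully conjugated — not aromatic (morpholine).
Ring F has only sp² ring atoms; a planar conformation would have a fully conjugated π system of 4 electrons. But 4 = 4(1), which is 4n not 4n+2, so ring F is not aromatic (cyclopentadienyl cation).
Aromatic: B, C, D. Total: 3.

3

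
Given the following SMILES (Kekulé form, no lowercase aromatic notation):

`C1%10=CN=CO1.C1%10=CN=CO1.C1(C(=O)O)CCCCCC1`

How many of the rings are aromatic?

2

The SMILES encodes a five-membered ring with an oxygen at position 1 and a nitrogen at position 3 (in a C=N bond), with two double bonds; a five-membered ring with an oxygen at position 1 and a nitrogen at position 3 (in a C=N bond), with two double bonds; a seven-membered saturated carbon ring.
The 5-membered ring with one oxygen and one =N– has a continuous p-orbital overlap around the ring; 2 ring double bonds (4 π electrons) plus a heteroatom lone pair (2) give 6 π electrons. Since 6 = 4n+2 (n=1), it is aromatic (oxazole).
The second 5-membered ring with one oxygen and one =N– is planar and fully conjugated; 2 ring double bonds (4 π electrons) plus a heteroatom lone pair (2) give 6 π electrons. That satisfies 4n+2 with n=1, so it is aromatic (oxazole).
The 7-membered ring has only sp³ atoms, so it is not fully conjugated — not aromatic (cycloheptane).
2 of the 3 rings are aromatic. Total: 2.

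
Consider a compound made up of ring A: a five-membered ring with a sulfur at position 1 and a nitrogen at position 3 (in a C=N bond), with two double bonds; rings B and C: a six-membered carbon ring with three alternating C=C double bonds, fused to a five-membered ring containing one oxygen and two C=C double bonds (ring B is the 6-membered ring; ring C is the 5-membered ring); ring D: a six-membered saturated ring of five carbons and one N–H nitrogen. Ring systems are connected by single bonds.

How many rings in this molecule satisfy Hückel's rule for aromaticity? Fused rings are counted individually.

Ring A has a continuous p-orbital overlap around the ring; 2 ring double bonds (4 π electrons) plus a heteroatom lone pair (2) give 6 π electrons. Since 6 = 4n+2 (n=1), ring A is aromatic (thiazole).
Rings B and C form a fused bicyclic system (with one oxygen) with 9 sp² atoms and 10 π electrons from ring double bonds plus a heteroatom lone pair. 10 = 4(2)+2, so the system is aromatic and both rings count as aromatic (benzofuran).
Ring D has only sp³ atoms, so it is not fully conjugated — not aromatic (piperidine).
Aromatic: A, B, C. Total: 3.

3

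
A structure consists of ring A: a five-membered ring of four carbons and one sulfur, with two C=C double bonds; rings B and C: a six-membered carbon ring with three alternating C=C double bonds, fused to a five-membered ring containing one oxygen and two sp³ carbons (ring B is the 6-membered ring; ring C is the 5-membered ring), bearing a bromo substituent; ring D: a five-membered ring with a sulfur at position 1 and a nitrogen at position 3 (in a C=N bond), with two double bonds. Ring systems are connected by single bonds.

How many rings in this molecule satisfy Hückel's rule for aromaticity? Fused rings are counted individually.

Ring A is fully conjugated (every ring atom contributes a p orbital); 2 ring double bonds (4 π electrons) plus a heteroatom lone pair (2) give 6 π electrons. 6 = 4(1)+2, so ring A is aromatic (thiophene).
Ring B is fully conjugated (every ring atom contributes a p orbital); 3 ring double bonds give 6 π electrons. 6 = 4(1)+2, so ring B is aromatic (benzene ring).
Ring C has two sp³ carbons, so it is not fully conjugated — not aromatic (oxolane ring).
Ring D has a continuous p-orbital overlap around the ring; 2 ring double bonds (4 π electrons) plus a heteroatom lone pair (2) give 6 π electrons. That satisfies 4n+2 with n=1, so ring D is aromatic (thiazole).
Aromatic: A, B, D. Total: 3.

3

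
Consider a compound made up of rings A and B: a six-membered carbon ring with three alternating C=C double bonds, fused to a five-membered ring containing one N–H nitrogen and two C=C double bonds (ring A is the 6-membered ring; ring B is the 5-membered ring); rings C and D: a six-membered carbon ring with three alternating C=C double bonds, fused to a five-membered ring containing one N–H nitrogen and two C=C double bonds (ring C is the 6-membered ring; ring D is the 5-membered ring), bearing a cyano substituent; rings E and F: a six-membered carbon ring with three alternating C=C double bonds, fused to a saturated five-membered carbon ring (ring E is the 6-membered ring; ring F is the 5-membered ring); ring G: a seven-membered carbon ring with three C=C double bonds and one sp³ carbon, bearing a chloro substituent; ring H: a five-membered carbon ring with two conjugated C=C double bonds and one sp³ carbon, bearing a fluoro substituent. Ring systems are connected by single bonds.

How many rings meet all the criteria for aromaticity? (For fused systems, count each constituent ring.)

5

Rings A and B form a fused bicyclic system (with one N–H) with 9 sp² atoms and 10 π electrons from ring double bonds plus a heteroatom lone pair. 10 = 4(2)+2, so the system is aromatic and both rings count as aromatic (indole).
Rings C and D form a fused bicyclic system (with one N–H) with 9 sp² atoms and 10 π electrons from ring double bonds plus a heteroatom lone pair. 10 = 4(2)+2, so the system is aromatic and both rings count as aromatic (indole).
Ring E is fully conjugated (every ring atom contributes a p orbital); 3 ring double bonds give 6 π electrons. Since 6 = 4n+2 (n=1), ring E is aromatic (benzene ring).
Ring F has three sp³ carbons, so it is not fully conjugated — not aromatic (cyclopentane ring).
Ring G has one sp³ carbon, so it is not fully conjugated — not aromatic (cycloheptatriene).
Ring H has one sp³ carbon, so it is not fully conjugated — not aromatic (cyclopentadiene).
Aromatic: A, B, C, D, E. Total: 5.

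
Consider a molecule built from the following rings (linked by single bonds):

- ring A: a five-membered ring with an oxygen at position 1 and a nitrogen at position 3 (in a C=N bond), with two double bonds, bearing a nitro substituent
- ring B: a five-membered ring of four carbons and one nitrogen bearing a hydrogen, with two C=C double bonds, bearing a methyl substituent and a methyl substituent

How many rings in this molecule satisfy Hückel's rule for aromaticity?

2

Ring A has a continuous p-orbital overlap around the ring; 2 ring double bonds (4 π electrons) plus a heteroatom lone pair (2) give 6 π electrons. 6 = 4(1)+2, so ring A is aromatic (oxazole).
Ring B is fully conjugated (every ring atom contributes a p orbital); 2 ring double bonds (4 π electrons) plus a heteroatom lone pair (2) give 6 π electrons. Since 6 = 4n+2 (n=1), ring B is aromatic (pyrrole).
Aromatic: A, B. Total: 2.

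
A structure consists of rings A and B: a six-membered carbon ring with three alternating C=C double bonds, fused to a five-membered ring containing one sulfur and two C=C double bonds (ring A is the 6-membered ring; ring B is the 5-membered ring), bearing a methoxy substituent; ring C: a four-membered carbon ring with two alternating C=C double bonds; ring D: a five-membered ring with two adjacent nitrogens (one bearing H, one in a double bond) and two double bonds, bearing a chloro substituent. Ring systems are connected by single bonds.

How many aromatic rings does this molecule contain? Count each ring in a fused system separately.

Rings A and B form a fused bicyclic system (with one sulfur) with 9 sp² atoms and 10 π electrons from ring double bonds plus a heteroatom lone pair. 10 = 4(2)+2, so the system is aromatic and both rings count as aromatic (benzothiophene).
Ring C has only sp² ring atoms; a planar conformation would have a fully conjugated π system of 4 electrons. But 4 = 4(1), which is 4n not 4n+2, so ring C is not aromatic (cyclobutadiene) — cyclobutadiene is antiaromatic and distorts to a rectangle.
Ring D is planar and fully conjugated; 2 ring double bonds (4 π electrons) plus a heteroatom lone pair (2) give 6 π electrons. 6 = 4(1)+2, so ring D is aromatic (pyrazole).
Aromatic: A, B, D. Total: 3.

3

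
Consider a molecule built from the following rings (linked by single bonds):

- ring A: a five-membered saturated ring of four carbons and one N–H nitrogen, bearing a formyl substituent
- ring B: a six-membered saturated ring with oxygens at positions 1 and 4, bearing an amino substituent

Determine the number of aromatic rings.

0

Ring A has only sp³ atoms, so it is not fully conjugated — not aromatic (pyrrolidine).
Ring B has only sp³ atoms, so it is not fully conjugated — not aromatic (1,4-dioxane).
No ring is aromatic. Total: 0.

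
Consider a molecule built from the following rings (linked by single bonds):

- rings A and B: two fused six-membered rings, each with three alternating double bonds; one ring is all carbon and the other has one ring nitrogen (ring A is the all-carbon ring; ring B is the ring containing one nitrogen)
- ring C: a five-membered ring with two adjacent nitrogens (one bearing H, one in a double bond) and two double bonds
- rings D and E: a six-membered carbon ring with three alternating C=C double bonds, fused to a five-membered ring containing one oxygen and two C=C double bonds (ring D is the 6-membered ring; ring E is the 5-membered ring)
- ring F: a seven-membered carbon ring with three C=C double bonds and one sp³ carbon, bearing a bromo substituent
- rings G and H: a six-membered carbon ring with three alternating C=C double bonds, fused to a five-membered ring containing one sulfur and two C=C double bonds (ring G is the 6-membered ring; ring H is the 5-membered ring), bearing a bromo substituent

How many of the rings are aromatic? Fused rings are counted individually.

Rings A and B form a fused bicyclic system (with one nitrogen) with 10 sp² atoms and 10 π electrons from ring double bonds. 10 = 4(2)+2, so the system is aromatic and both rings count as aromatic (quinoline).
Ring C has a continuous p-orbital overlap around the ring; 2 ring double bonds (4 π electrons) plus a heteroatom lone pair (2) give 6 π electrons. Since 6 = 4n+2 (n=1), ring C is aromatic (pyrazole).
Rings D and E form a fused bicyclic system (with one oxygen) with 9 sp² atoms and 10 π electrons from ring double bonds plus a heteroatom lone pair. 10 = 4(2)+2, so the system is aromatic and both rings count as aromatic (benzofuran).
Ring F has one sp³ carbon, so it is not fully conjugated — not aromatic (cycloheptatriene).
Rings G and H form a fused bicyclic system (with one sulfur) with 9 sp² atoms and 10 π electrons from ring double bonds plus a heteroatom lone pair. 10 = 4(2)+2, so the system is aromatic and both rings count as aromatic (benzothiophene).
Aromatic: A, B, C, D, E, G, H. Total: 7.

7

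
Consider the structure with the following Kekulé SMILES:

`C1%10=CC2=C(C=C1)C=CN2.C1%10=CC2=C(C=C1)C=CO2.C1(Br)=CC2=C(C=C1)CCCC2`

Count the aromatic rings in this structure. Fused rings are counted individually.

The SMILES encodes a six-membered carbon ring with three alternating C=C double bonds, fused to a five-membered ring containing one N–H nitrogen and two C=C double bonds; a six-membered carbon ring with three alternating C=C double bonds, fused to a five-membered ring containing one oxygen and two C=C double bonds; a six-membered carbon ring with three alternating C=C double bonds, fused to a saturated six-membered carbon ring.
The fused 6/5-membered bicyclic (with one N–H) is a single π system with 9 sp² atoms and 10 π electrons from ring double bonds plus a heteroatom lone pair. 10 = 4(2)+2, so the system is aromatic and both rings count as aromatic (indole).
The fused 6/5-membered bicyclic (with one oxygen) is a single π system with 9 sp² atoms and 10 π electrons from ring double bonds plus a heteroatom lone pair. 10 = 4(2)+2, so the system is aromatic and both rings count as aromatic (benzofuran).
The 6-membered ring has a continuous p-orbital overlap around the ring; 3 ring double bonds give 6 π electrons. 6 = 4(1)+2, so it is aromatic (benzene ring).
The second 6-membered ring has four sp³ carbons, so it is not fully conjugated — not aromatic (cyclohexane ring).
5 of the 6 rings are aromatic. Total: 5.

5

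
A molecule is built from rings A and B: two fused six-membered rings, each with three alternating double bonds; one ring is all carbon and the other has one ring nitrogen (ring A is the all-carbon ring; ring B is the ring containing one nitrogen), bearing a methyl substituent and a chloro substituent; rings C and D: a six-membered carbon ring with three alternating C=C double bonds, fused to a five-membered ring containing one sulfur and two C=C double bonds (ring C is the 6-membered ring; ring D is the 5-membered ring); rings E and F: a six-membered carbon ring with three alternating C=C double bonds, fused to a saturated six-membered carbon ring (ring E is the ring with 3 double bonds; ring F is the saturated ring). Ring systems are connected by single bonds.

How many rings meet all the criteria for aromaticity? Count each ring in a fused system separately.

Rings A and B form a fused bicyclic system (with one nitrogen) with 10 sp² atoms and 10 π electrons from ring double bonds. 10 = 4(2)+2, so the system is aromatic and both rings count as aromatic (quinoline).
Rings C and D form a fused bicyclic system (with one sulfur) with 9 sp² atoms and 10 π electrons from ring double bonds plus a heteroatom lone pair. 10 = 4(2)+2, so the system is aromatic and both rings count as aromatic (benzothiophene).
Ring E is planar and fully conjugated; 3 ring double bonds give 6 π electrons. 6 = 4(1)+2, so ring E is aromatic (benzene ring).
Ring F has four sp³ carbons, so it is not fully conjugated — not aromatic (cyclohexane ring).
Aromatic: A, B, C, D, E. Total: 5.

5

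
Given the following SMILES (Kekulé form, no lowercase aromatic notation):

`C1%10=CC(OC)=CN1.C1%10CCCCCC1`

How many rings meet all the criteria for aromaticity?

The SMILES encodes a five-membered ring of four carbons and one nitrogen bearing a hydrogen, with two C=C double bonds; a seven-membered saturated carbon ring.
The 5-membered ring with one N–H has a continuous p-orbital overlap around the ring; 2 ring double bonds (4 π electrons) plus a heteroatom lone pair (2) give 6 π electrons. That satisfies 4n+2 with n=1, so it is aromatic (pyrrole).
The 7-membered ring has only sp³ atoms, so it is not fully conjugated — not aromatic (cycloheptane).
1 of the 2 rings is aromatic. Total: 1.

1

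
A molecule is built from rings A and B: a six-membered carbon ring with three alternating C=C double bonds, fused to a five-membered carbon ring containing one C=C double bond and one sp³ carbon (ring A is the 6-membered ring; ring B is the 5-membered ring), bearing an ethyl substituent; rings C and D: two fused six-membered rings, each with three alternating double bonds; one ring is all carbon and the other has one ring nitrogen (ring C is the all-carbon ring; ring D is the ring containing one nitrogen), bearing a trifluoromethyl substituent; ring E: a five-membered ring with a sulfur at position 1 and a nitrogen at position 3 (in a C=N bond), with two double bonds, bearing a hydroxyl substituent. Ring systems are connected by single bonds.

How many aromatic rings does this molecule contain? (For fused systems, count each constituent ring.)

4

Ring A is planar and fully conjugated; 3 ring double bonds give 6 π electrons. 6 = 4(1)+2, so ring A is aromatic (benzene ring).
Ring B has one sp³ carbon, so it is not fully conjugated — not aromatic (cyclopentene ring).
Rings C and D form a fused bicyclic system (with one nitrogen) with 10 sp² atoms and 10 π electrons from ring double bonds. 10 = 4(2)+2, so the system is aromatic and both rings count as aromatic (quinoline).
Ring E has a continuous p-orbital overlap around the ring; 2 ring double bonds (4 π electrons) plus a heteroatom lone pair (2) give 6 π electrons. 6 = 4(1)+2, so ring E is aromatic (thiazole).
Aromatic: A, C, D, E. Total: 4.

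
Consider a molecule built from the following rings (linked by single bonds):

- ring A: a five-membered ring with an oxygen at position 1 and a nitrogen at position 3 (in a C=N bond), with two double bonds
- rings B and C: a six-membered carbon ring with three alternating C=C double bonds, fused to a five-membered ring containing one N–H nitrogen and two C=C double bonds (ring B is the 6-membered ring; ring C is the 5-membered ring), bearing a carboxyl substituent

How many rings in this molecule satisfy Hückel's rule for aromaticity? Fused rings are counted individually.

Ring A has a continuous p-orbital overlap around the ring; 2 ring double bonds (4 π electrons) plus a heteroatom lone pair (2) give 6 π electrons. That satisfies 4n+2 with n=1, so ring A is aromatic (oxazole).
Rings B and C form a fused bicyclic system (with one N–H) with 9 sp² atoms and 10 π electrons from ring double bonds plus a heteroatom lone pair. 10 = 4(2)+2, so the system is aromatic and both rings count as aromatic (indole).
Aromatic: A, B, C. Total: 3.

3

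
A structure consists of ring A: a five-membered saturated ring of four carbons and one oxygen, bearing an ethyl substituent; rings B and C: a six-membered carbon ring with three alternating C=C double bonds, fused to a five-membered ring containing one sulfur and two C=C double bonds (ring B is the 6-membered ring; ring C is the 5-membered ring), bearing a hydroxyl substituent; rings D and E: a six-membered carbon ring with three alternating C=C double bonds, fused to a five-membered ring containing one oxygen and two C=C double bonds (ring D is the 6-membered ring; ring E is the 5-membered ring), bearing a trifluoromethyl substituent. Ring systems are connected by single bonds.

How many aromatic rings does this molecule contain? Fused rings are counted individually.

Ring A has only sp³ atoms, so it is not fully conjugated — not aromatic (tetrahydrofuran).
Rings B and C form a fused bicyclic system (with one sulfur) with 9 sp² atoms and 10 π electrons from ring double bonds plus a heteroatom lone pair. 10 = 4(2)+2, so the system is aromatic and both rings count as aromatic (benzothiophene).
Rings D and E form a fused bicyclic system (with one oxygen) with 9 sp² atoms and 10 π electrons from ring double bonds plus a heteroatom lone pair. 10 = 4(2)+2, so the system is aromatic and both rings count as aromatic (benzofuran).
Aromatic: B, C, D, E. Total: 4.

4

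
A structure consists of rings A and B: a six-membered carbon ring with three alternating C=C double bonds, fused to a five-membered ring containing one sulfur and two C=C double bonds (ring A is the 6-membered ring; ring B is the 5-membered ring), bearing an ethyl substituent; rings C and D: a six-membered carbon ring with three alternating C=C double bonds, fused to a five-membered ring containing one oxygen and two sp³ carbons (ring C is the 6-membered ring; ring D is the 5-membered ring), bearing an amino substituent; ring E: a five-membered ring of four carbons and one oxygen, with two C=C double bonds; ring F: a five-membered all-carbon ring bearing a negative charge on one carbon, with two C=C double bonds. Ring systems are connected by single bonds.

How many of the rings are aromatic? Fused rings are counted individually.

5

Rings A and B form a fused bicyclic system (with one sulfur) with 9 sp² atoms and 10 π electrons from ring double bonds plus a heteroatom lone pair. 10 = 4(2)+2, so the system is aromatic and both rings count as aromatic (benzothiophene).
Ring C is fully conjugated (every ring atom contributes a p orbital); 3 ring double bonds give 6 π electrons. That satisfies 4n+2 with n=1, so ring C is aromatic (benzene ring).
Ring D has two sp³ carbons, so it is not fully conjugated — not aromatic (oxolane ring).
Ring E has a continuous p-orbital overlap around the ring; 2 ring double bonds (4 π electrons) plus a heteroatom lone pair (2) give 6 π electrons. Since 6 = 4n+2 (n=1), ring E is aromatic (furan).
Ring F has a continuous p-orbital overlap around the ring; 2 ring double bonds (4 π electrons) plus the carbanion lone pair (2) give 6 π electrons. That satisfies 4n+2 with n=1, so ring F is aromatic (cyclopentadienyl anion).
Aromatic: A, B, C, E, F. Total: 5.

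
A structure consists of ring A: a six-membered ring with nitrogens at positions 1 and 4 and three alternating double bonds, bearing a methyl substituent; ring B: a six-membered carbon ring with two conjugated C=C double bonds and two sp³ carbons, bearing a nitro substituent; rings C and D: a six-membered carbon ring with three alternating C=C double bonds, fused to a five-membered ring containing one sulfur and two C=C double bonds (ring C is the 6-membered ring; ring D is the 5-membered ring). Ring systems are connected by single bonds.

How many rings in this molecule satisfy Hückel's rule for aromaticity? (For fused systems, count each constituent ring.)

Ring A is planar and fully conjugated; 3 ring double bonds give 6 π electrons. Since 6 = 4n+2 (n=1), ring A is aromatic (pyrazine).
Ring B has two sp³ carbons, so it is not fully conjugated — not aromatic (1,3-cyclohexadiene).
Rings C and D form a fused bicyclic system (with one sulfur) with 9 sp² atoms and 10 π electrons from ring double bonds plus a heteroatom lone pair. 10 = 4(2)+2, so the system is aromatic and both rings count as aromatic (benzothiophene).
Aromatic: A, C, D. Total: 3.

3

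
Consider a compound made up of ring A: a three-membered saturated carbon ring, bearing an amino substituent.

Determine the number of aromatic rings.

Ring A has only sp³ atoms, so it is not fully conjugated — not aromatic (cyclopropane).

0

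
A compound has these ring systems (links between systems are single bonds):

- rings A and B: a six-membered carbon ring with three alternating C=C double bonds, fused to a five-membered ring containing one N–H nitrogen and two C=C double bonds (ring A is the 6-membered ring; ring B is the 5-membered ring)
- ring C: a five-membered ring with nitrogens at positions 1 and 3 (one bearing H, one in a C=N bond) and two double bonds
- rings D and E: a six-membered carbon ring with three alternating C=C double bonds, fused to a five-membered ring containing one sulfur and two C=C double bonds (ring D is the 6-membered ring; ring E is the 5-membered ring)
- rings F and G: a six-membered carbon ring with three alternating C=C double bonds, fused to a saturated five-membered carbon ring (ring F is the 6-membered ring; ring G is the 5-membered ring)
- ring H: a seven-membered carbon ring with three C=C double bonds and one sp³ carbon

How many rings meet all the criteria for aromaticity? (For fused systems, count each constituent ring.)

6

Rings A and B form a fused bicyclic system (with one N–H) with 9 sp² atoms and 10 π electrons from ring double bonds plus a heteroatom lone pair. 10 = 4(2)+2, so the system is aromatic and both rings count as aromatic (indole).
Ring C is fully conjugated (every ring atom contributes a p orbital); 2 ring double bonds (4 π electrons) plus a heteroatom lone pair (2) give 6 π electrons. Since 6 = 4n+2 (n=1), ring C is aromatic (imidazole).
Rings D and E form a fused bicyclic system (with one sulfur) with 9 sp² atoms and 10 π electrons from ring double bonds plus a heteroatom lone pair. 10 = 4(2)+2, so the system is aromatic and both rings count as aromatic (benzothiophene).
Ring F is planar and fully conjugated; 3 ring double bonds give 6 π electrons. Since 6 = 4n+2 (n=1), ring F is aromatic (benzene ring).
Ring G has three sp³ carbons, so it is not fully conjugated — not aromatic (cyclopentane ring).
Ring H has one sp³ carbon, so it is not fully conjugated — not aromatic (cycloheptatriene).
Aromatic: A, B, C, D, E, F. Total: 6.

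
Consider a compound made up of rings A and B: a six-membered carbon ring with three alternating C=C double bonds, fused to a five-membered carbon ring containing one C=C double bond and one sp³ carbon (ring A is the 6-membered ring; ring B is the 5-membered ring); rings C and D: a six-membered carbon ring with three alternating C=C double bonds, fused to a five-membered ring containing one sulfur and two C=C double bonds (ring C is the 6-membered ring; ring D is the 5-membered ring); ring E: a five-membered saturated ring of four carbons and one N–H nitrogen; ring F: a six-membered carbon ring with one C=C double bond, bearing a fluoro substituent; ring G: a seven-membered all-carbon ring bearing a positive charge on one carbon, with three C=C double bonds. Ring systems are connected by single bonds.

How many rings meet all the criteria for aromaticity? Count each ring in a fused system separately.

4

Ring A is fully conjugated (every ring atom contributes a p orbital); 3 ring double bonds give 6 π electrons. Since 6 = 4n+2 (n=1), ring A is aromatic (benzene ring).
Ring B has one sp³ carbon, so it is not fully conjugated — not aromatic (cyclopentene ring).
Rings C and D form a fused bicyclic system (with one sulfur) with 9 sp² atoms and 10 π electrons from ring double bonds plus a heteroatom lone pair. 10 = 4(2)+2, so the system is aromatic and both rings count as aromatic (benzothiophene).
Ring E has only sp³ atoms, so it is not fully conjugated — not aromatic (pyrrolidine).
Ring F has four sp³ carbons, so it is not fully conjugated — not aromatic (cyclohexene).
Ring G has a continuous p-orbital overlap around the ring; 3 ring double bonds (6 π electrons) plus the carbocation's empty p orbital (0, but keeps the ring conjugated) give 6 π electrons. That satisfies 4n+2 with n=1, so ring G is aromatic (tropylium cation).
Aromatic: A, C, D, G. Total: 4.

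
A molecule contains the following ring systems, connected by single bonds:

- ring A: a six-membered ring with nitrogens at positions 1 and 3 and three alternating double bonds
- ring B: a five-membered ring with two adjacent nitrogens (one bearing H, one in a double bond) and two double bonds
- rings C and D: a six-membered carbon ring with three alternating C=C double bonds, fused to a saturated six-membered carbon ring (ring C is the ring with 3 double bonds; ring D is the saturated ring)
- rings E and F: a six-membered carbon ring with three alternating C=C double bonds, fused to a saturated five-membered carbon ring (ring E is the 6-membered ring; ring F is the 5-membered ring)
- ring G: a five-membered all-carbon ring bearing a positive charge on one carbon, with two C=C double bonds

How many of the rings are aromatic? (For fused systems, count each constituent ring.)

Ring A is fully conjugated (every ring atom contributes a p orbital); 3 ring double bonds give 6 π electrons. 6 = 4(1)+2, so ring A is aromatic (pyrimidine).
Ring B is planar and fully conjugated; 2 ring double bonds (4 π electrons) plus a heteroatom lone pair (2) give 6 π electrons. That satisfies 4n+2 with n=1, so ring B is aromatic (pyrazole).
Ring C has a continuous p-orbital overlap around the ring; 3 ring double bonds give 6 π electrons. That satisfies 4n+2 with n=1, so ring C is aromatic (benzene ring).
Ring D has four sp³ carbons, so it is not fully conjugated — not aromatic (cyclohexane ring).
Ring E is fully conjugated (every ring atom contributes a p orbital); 3 ring double bonds give 6 π electrons. 6 = 4(1)+2, so ring E is aromatic (benzene ring).
Ring F has three sp³ carbons, so it is not fully conjugated — not aromatic (cyclopentane ring).
Ring G has only sp² ring atoms; a planar conformation would have a fully conjugated π system of 4 electrons. But 4 = 4(1), which is 4n not 4n+2, so ring G is not aromatic (cyclopentadienyl cation).
Aromatic: A, B, C, E. Total: 4.

4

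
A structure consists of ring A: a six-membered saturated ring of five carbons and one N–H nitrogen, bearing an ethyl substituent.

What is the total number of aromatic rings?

Ring A has only sp³ atoms, so it is not fully conjugated — not aromatic (piperidine).

0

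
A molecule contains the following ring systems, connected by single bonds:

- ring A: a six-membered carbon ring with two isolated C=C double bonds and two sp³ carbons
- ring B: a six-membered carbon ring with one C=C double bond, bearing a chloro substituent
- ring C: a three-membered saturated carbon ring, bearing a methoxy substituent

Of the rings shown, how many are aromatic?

Ring A has two sp³ carbons, so it is not fully conjugated — not aromatic (1,4-cyclohexadiene).
Ring B has four sp³ carbons, so it is not fully conjugated — not aromatic (cyclohexene).
Ring C has only sp³ atoms, so it is not fully conjugated — not aromatic (cyclopropane).
No ring is aromatic. Total: 0.

0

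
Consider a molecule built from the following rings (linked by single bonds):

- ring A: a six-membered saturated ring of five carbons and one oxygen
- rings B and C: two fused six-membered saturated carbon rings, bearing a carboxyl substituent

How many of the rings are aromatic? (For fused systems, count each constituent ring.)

Ring A has only sp³ atoms, so it is not fully conjugated — not aromatic (tetrahydropyran).
Ring B has only sp³ atoms, so it is not fully conjugated — not aromatic (cyclohexane ring).
Ring C has only sp³ atoms, so it is not fully conjugated — not aromatic (cyclohexane ring).
No ring is aromatic. Total: 0.

0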